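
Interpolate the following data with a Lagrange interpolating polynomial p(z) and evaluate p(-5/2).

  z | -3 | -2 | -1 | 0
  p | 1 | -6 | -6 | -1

L_0(-5/2) = (-1/2)·(-3/2)·(-5/2)/[(-1)·(-2)·(-3)] = 5/16
L_1(-5/2) = (1/2)·(-3/2)·(-5/2)/[(1)·(-1)·(-2)] = 15/16
L_2(-5/2) = (1/2)·(-1/2)·(-5/2)/[(2)·(1)·(-1)] = -5/16
L_3(-5/2) = (1/2)·(-1/2)·(-3/2)/[(3)·(2)·(1)] = 1/16
Sum: 1·(5/16) + (-6)·(15/16) + (-6)·(-5/16) + (-1)·(1/16) = -7/2

-7/2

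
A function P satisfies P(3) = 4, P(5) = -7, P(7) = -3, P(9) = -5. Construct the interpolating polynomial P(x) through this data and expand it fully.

Build the Lagrange basis polynomials:
L_0(x) = (x - 5)(x - 7)(x - 9) / [-48] = -(1/48)x^3 + (7/16)x^2 - (143/48)x + 105/16
L_1(x) = (x - 3)(x - 7)(x - 9) / [16] = (1/16)x^3 - (19/16)x^2 + (111/16)x - 189/16
L_2(x) = (x - 3)(x - 5)(x - 9) / [-16] = -(1/16)x^3 + (17/16)x^2 - (87/16)x + 135/16
L_3(x) = (x - 3)(x - 5)(x - 7) / [48] = (1/48)x^3 - (5/16)x^2 + (71/48)x - 35/16
P(x) = 4·L_0 + (-7)·L_1 + (-3)·L_2 + (-5)·L_3
  4·L_0(x) = -(1/12)x^3 + (7/4)x^2 - (143/12)x + 105/4
  (-7)·L_1(x) = -(7/16)x^3 + (133/16)x^2 - (777/16)x + 1323/16
  (-3)·L_2(x) = (3/16)x^3 - (51/16)x^2 + (261/16)x - 405/16
  (-5)·L_3(x) = -(5/48)x^3 + (25/16)x^2 - (355/48)x + 175/16
Adding term by term: -(7/16)x^3 + (135/16)x^2 - (825/16)x + 1513/16

P(x) = -(7/16)x^3 + (135/16)x^2 - (825/16)x + 1513/16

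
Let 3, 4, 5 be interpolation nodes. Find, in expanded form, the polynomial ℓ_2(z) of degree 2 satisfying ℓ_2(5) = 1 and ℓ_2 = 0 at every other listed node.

ℓ_2(z) = (z - 3)(z - 4) / [(2)·(1)]
       = (z^2 - 7z + 12) / (2)

ℓ_2(z) = (1/2)z^2 - (7/2)z + 6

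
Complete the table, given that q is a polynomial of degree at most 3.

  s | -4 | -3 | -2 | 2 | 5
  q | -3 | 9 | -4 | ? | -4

-353/3

The 4 known values determine q uniquely (degree ≤ 3).
L_0(2) = (5)·(4)·(-3)/[(-1)·(-2)·(-9)] = 10/3
L_1(2) = (6)·(4)·(-3)/[(1)·(-1)·(-8)] = -9
L_2(2) = (6)·(5)·(-3)/[(2)·(1)·(-7)] = 45/7
L_3(2) = (6)·(5)·(4)/[(9)·(8)·(7)] = 5/21
Sum: (-3)·(10/3) + 9·(-9) + (-4)·(45/7) + (-4)·(5/21) = -353/3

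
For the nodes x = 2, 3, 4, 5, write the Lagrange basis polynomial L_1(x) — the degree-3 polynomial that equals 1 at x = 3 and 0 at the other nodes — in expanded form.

L_1(x) = (x - 2)(x - 4)(x - 5) / [(1)·(-1)·(-2)]
       = (x^3 - 11x^2 + 38x - 40) / (2)

L_1(x) = (1/2)x^3 - (11/2)x^2 + 19x - 20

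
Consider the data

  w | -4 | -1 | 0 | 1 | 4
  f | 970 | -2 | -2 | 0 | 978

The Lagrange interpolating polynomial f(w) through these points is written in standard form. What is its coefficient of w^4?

4

The leading coefficient equals the top divided difference f[-4,-1,0,1,4].
f[-4,-1] = (-2 - 970) / (-1 - (-4)) = -324
f[-1,0] = (-2 - (-2)) / (0 - (-1)) = 0
f[0,1] = (0 - (-2)) / (1 - 0) = 2
f[1,4] = (978 - 0) / (4 - 1) = 326
f[-4,-1,0] = (0 - (-324)) / (0 - (-4)) = 81
f[-1,0,1] = (2 - 0) / (1 - (-1)) = 1
f[0,1,4] = (326 - 2) / (4 - 0) = 81
f[-4,-1,0,1] = (1 - 81) / (1 - (-4)) = -16
f[-1,0,1,4] = (81 - 1) / (4 - (-1)) = 16
f[-4,-1,0,1,4] = (16 - (-16)) / (4 - (-4)) = 4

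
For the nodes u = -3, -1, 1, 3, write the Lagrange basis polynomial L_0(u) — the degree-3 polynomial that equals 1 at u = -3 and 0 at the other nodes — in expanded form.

L_0(u) = (u + 1)(u - 1)(u - 3) / [(-2)·(-4)·(-6)]
       = (u^3 - 3u^2 - u + 3) / (-48)

L_0(u) = -(1/48)u^3 + (1/16)u^2 + (1/48)u - 1/16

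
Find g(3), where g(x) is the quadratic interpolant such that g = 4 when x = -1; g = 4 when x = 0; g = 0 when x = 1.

-20

Evaluate each Lagrange basis at x = 3:
L_0(3) = (3)·(2)/[(-1)·(-2)] = 3
L_1(3) = (4)·(2)/[(1)·(-1)] = -8
L_2(3) = (4)·(3)/[(2)·(1)] = 6
Sum: 4·(3) + 4·(-8) + 0 = -20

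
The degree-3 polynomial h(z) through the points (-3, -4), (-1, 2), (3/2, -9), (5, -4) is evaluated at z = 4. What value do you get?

-215/18

Evaluate each Lagrange basis at z = 4:
L_0(4) = (5)·(5/2)·(-1)/[(-2)·(-9/2)·(-8)] = 25/144
L_1(4) = (7)·(5/2)·(-1)/[(2)·(-5/2)·(-6)] = -7/12
L_2(4) = (7)·(5)·(-1)/[(9/2)·(5/2)·(-7/2)] = 8/9
L_3(4) = (7)·(5)·(5/2)/[(8)·(6)·(7/2)] = 25/48
Sum: (-4)·(25/144) + 2·(-7/12) + (-9)·(8/9) + (-4)·(25/48) = -215/18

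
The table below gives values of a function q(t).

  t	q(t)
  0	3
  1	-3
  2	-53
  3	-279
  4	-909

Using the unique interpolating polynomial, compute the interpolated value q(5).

-2267

Using Newton's divided-difference form:
q[0,1] = (-3 - 3) / (1 - 0) = -6
q[1,2] = (-53 - (-3)) / (2 - 1) = -50
q[2,3] = (-279 - (-53)) / (3 - 2) = -226
q[3,4] = (-909 - (-279)) / (4 - 3) = -630
q[0,1,2] = (-50 - (-6)) / (2 - 0) = -22
q[1,2,3] = (-226 - (-50)) / (3 - 1) = -88
q[2,3,4] = (-630 - (-226)) / (4 - 2) = -202
q[0,1,2,3] = (-88 - (-22)) / (3 - 0) = -22
q[1,2,3,4] = (-202 - (-88)) / (4 - 1) = -38
q[0,1,2,3,4] = (-38 - (-22)) / (4 - 0) = -4
q(5) = 3 + (-6)·(5) + (-22)·(5)·(4) + (-22)·(5)·(4)·(3) + (-4)·(5)·(4)·(3)·(2) = -2267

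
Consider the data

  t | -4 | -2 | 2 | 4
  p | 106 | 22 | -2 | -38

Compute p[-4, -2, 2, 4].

-1

p[-4,-2] = (22 - 106) / (-2 - (-4)) = -42
p[-2,2] = (-2 - 22) / (2 - (-2)) = -6
p[2,4] = (-38 - (-2)) / (4 - 2) = -18
p[-4,-2,2] = (-6 - (-42)) / (2 - (-4)) = 6
p[-2,2,4] = (-18 - (-6)) / (4 - (-2)) = -2
p[-4,-2,2,4] = (-2 - 6) / (4 - (-4)) = -1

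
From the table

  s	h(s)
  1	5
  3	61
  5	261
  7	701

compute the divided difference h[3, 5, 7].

30

h[3,5] = (261 - 61) / (5 - 3) = 100
h[5,7] = (701 - 261) / (7 - 5) = 220
h[3,5,7] = (220 - 100) / (7 - 3) = 30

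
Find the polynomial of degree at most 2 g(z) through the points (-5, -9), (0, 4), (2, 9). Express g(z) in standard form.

Build the Lagrange basis polynomials:
L_0(z) = z(z - 2) / [35] = (1/35)z^2 - (2/35)z
L_1(z) = (z + 5)(z - 2) / [-10] = -(1/10)z^2 - (3/10)z + 1
L_2(z) = (z + 5)z / [14] = (1/14)z^2 + (5/14)z
g(z) = (-9)·L_0 + 4·L_1 + 9·L_2
  (-9)·L_0(z) = -(9/35)z^2 + (18/35)z
  4·L_1(z) = -(2/5)z^2 - (6/5)z + 4
  9·L_2(z) = (9/14)z^2 + (45/14)z
Adding term by term: -(1/70)z^2 + (177/70)z + 4

g(z) = -(1/70)z^2 + (177/70)z + 4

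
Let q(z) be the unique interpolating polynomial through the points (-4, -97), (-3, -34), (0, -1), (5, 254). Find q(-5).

Using Newton's divided-difference form:
q[-4,-3] = (-34 - (-97)) / (-3 - (-4)) = 63
q[-3,0] = (-1 - (-34)) / (0 - (-3)) = 11
q[0,5] = (254 - (-1)) / (5 - 0) = 51
q[-4,-3,0] = (11 - 63) / (0 - (-4)) = -13
q[-3,0,5] = (51 - 11) / (5 - (-3)) = 5
q[-4,-3,0,5] = (5 - (-13)) / (5 - (-4)) = 2
q(-5) = -97 + 63·(-1) + (-13)·(-1)·(-2) + 2·(-1)·(-2)·(-5) = -206

-206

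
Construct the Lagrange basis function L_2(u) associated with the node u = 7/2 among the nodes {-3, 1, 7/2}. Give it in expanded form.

L_2(u) = (u + 3)(u - 1) / [(13/2)·(5/2)]
       = (u^2 + 2u - 3) / (65/4)

L_2(u) = (4/65)u^2 + (8/65)u - 12/65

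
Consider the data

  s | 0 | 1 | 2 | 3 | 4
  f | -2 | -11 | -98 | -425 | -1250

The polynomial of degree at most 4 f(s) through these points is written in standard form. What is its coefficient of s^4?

-4

The leading coefficient equals the top divided difference f[0,1,2,3,4].
f[0,1] = (-11 - (-2)) / (1 - 0) = -9
f[1,2] = (-98 - (-11)) / (2 - 1) = -87
f[2,3] = (-425 - (-98)) / (3 - 2) = -327
f[3,4] = (-1250 - (-425)) / (4 - 3) = -825
f[0,1,2] = (-87 - (-9)) / (2 - 0) = -39
f[1,2,3] = (-327 - (-87)) / (3 - 1) = -120
f[2,3,4] = (-825 - (-327)) / (4 - 2) = -249
f[0,1,2,3] = (-120 - (-39)) / (3 - 0) = -27
f[1,2,3,4] = (-249 - (-120)) / (4 - 1) = -43
f[0,1,2,3,4] = (-43 - (-27)) / (4 - 0) = -4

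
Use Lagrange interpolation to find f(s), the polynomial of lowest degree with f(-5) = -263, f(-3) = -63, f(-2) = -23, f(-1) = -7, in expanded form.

f(s) = 2s^3 + 2s - 3

Build the Lagrange basis polynomials:
L_0(s) = (s + 3)(s + 2)(s + 1) / [-24] = -(1/24)s^3 - (1/4)s^2 - (11/24)s - 1/4
L_1(s) = (s + 5)(s + 2)(s + 1) / [4] = (1/4)s^3 + 2s^2 + (17/4)s + 5/2
L_2(s) = (s + 5)(s + 3)(s + 1) / [-3] = -(1/3)s^3 - 3s^2 - (23/3)s - 5
L_3(s) = (s + 5)(s + 3)(s + 2) / [8] = (1/8)s^3 + (5/4)s^2 + (31/8)s + 15/4
f(s) = (-263)·L_0 + (-63)·L_1 + (-23)·L_2 + (-7)·L_3
  (-263)·L_0(s) = (263/24)s^3 + (263/4)s^2 + (2893/24)s + 263/4
  (-63)·L_1(s) = -(63/4)s^3 - 126s^2 - (1071/4)s - 315/2
  (-23)·L_2(s) = (23/3)s^3 + 69s^2 + (529/3)s + 115
  (-7)·L_3(s) = -(7/8)s^3 - (35/4)s^2 - (217/8)s - 105/4
Adding term by term: 2s^3 + 2s - 3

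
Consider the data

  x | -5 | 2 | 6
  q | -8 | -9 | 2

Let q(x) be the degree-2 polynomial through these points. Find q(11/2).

Evaluate each Lagrange basis at x = 11/2:
L_0(11/2) = (7/2)·(-1/2)/[(-7)·(-11)] = -1/44
L_1(11/2) = (21/2)·(-1/2)/[(7)·(-4)] = 3/16
L_2(11/2) = (21/2)·(7/2)/[(11)·(4)] = 147/176
Sum: (-8)·(-1/44) + (-9)·(3/16) + 2·(147/176) = 29/176

29/176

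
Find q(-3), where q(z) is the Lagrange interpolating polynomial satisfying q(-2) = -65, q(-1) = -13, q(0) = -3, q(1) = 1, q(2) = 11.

Evaluate each Lagrange basis at z = -3:
L_0(-3) = (-2)·(-3)·(-4)·(-5)/[(-1)·(-2)·(-3)·(-4)] = 5
L_1(-3) = (-1)·(-3)·(-4)·(-5)/[(1)·(-1)·(-2)·(-3)] = -10
L_2(-3) = (-1)·(-2)·(-4)·(-5)/[(2)·(1)·(-1)·(-2)] = 10
L_3(-3) = (-1)·(-2)·(-3)·(-5)/[(3)·(2)·(1)·(-1)] = -5
L_4(-3) = (-1)·(-2)·(-3)·(-4)/[(4)·(3)·(2)·(1)] = 1
Sum: (-65)·(5) + (-13)·(-10) + (-3)·(10) + 1·(-5) + 11·(1) = -219

-219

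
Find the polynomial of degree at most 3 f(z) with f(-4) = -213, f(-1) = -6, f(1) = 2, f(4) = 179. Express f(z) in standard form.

f(z) = 3z^3 - z^2 + z - 1

Newton's divided differences:
f[-4,-1] = (-6 - (-213)) / (-1 - (-4)) = 69
f[-1,1] = (2 - (-6)) / (1 - (-1)) = 4
f[1,4] = (179 - 2) / (4 - 1) = 59
f[-4,-1,1] = (4 - 69) / (1 - (-4)) = -13
f[-1,1,4] = (59 - 4) / (4 - (-1)) = 11
f[-4,-1,1,4] = (11 - (-13)) / (4 - (-4)) = 3
f(z) = -213 + 69·(z + 4) + (-13)·(z + 4)(z + 1) + 3·(z + 4)(z + 1)(z - 1)
Expanding: f(z) = 3z^3 - z^2 + z - 1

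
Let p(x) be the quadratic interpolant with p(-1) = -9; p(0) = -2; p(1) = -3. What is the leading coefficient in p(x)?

-4

Build the Lagrange basis polynomials:
L_0(x) = x(x - 1) / [2] = (1/2)x^2 - (1/2)x
L_1(x) = (x + 1)(x - 1) / [-1] = -x^2 + 1
L_2(x) = (x + 1)x / [2] = (1/2)x^2 + (1/2)x
p(x) = (-9)·L_0 + (-2)·L_1 + (-3)·L_2
Only the coefficient of x^2 is needed; take it from each L_i and combine:
(-9)·(1/2) + (-2)·(-1) + (-3)·(1/2) = -4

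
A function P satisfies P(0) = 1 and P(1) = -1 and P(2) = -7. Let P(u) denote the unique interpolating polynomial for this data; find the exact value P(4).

-31

Evaluate each Lagrange basis at u = 4:
L_0(4) = (3)·(2)/[(-1)·(-2)] = 3
L_1(4) = (4)·(2)/[(1)·(-1)] = -8
L_2(4) = (4)·(3)/[(2)·(1)] = 6
Sum: 1·(3) + (-1)·(-8) + (-7)·(6) = -31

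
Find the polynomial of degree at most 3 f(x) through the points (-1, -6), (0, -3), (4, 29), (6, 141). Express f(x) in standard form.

f(x) = x^3 - 2x^2 - 3

Newton's divided differences:
f[-1,0] = (-3 - (-6)) / (0 - (-1)) = 3
f[0,4] = (29 - (-3)) / (4 - 0) = 8
f[4,6] = (141 - 29) / (6 - 4) = 56
f[-1,0,4] = (8 - 3) / (4 - (-1)) = 1
f[0,4,6] = (56 - 8) / (6 - 0) = 8
f[-1,0,4,6] = (8 - 1) / (6 - (-1)) = 1
f(x) = -6 + 3·(x + 1) + 1·(x + 1)x + 1·(x + 1)x(x - 4)
Expanding: f(x) = x^3 - 2x^2 - 3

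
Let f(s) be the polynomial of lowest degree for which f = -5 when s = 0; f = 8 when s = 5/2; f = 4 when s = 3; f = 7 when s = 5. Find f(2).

Evaluate each Lagrange basis at s = 2:
L_0(2) = (-1/2)·(-1)·(-3)/[(-5/2)·(-3)·(-5)] = 1/25
L_1(2) = (2)·(-1)·(-3)/[(5/2)·(-1/2)·(-5/2)] = 48/25
L_2(2) = (2)·(-1/2)·(-3)/[(3)·(1/2)·(-2)] = -1
L_3(2) = (2)·(-1/2)·(-1)/[(5)·(5/2)·(2)] = 1/25
Sum: (-5)·(1/25) + 8·(48/25) + 4·(-1) + 7·(1/25) = 286/25

286/25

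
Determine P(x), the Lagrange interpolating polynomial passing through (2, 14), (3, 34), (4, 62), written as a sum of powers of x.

P(x) = 4x^2 - 2

Build the Lagrange basis polynomials:
L_0(x) = (x - 3)(x - 4) / [2] = (1/2)x^2 - (7/2)x + 6
L_1(x) = (x - 2)(x - 4) / [-1] = -x^2 + 6x - 8
L_2(x) = (x - 2)(x - 3) / [2] = (1/2)x^2 - (5/2)x + 3
P(x) = 14·L_0 + 34·L_1 + 62·L_2
  14·L_0(x) = 7x^2 - 49x + 84
  34·L_1(x) = -34x^2 + 204x - 272
  62·L_2(x) = 31x^2 - 155x + 186
Adding term by term: 4x^2 - 2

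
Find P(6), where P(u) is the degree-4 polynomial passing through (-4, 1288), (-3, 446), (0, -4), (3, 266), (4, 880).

4658

L_0(6) = (9)·(6)·(3)·(2)/[(-1)·(-4)·(-7)·(-8)] = 81/56
L_1(6) = (10)·(6)·(3)·(2)/[(1)·(-3)·(-6)·(-7)] = -20/7
L_2(6) = (10)·(9)·(3)·(2)/[(4)·(3)·(-3)·(-4)] = 15/4
L_3(6) = (10)·(9)·(6)·(2)/[(7)·(6)·(3)·(-1)] = -60/7
L_4(6) = (10)·(9)·(6)·(3)/[(8)·(7)·(4)·(1)] = 405/56
Sum: 1288·(81/56) + 446·(-20/7) + (-4)·(15/4) + 266·(-60/7) + 880·(405/56) = 4658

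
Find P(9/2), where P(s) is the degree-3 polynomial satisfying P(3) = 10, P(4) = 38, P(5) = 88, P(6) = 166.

479/8

Evaluate each Lagrange basis at s = 9/2:
L_0(9/2) = (1/2)·(-1/2)·(-3/2)/[(-1)·(-2)·(-3)] = -1/16
L_1(9/2) = (3/2)·(-1/2)·(-3/2)/[(1)·(-1)·(-2)] = 9/16
L_2(9/2) = (3/2)·(1/2)·(-3/2)/[(2)·(1)·(-1)] = 9/16
L_3(9/2) = (3/2)·(1/2)·(-1/2)/[(3)·(2)·(1)] = -1/16
Sum: 10·(-1/16) + 38·(9/16) + 88·(9/16) + 166·(-1/16) = 479/8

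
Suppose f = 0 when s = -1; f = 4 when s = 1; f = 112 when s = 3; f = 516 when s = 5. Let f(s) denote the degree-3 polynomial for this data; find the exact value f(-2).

Evaluate each Lagrange basis at s = -2:
L_0(-2) = (-3)·(-5)·(-7)/[(-2)·(-4)·(-6)] = 35/16
L_1(-2) = (-1)·(-5)·(-7)/[(2)·(-2)·(-4)] = -35/16
L_2(-2) = (-1)·(-3)·(-7)/[(4)·(2)·(-2)] = 21/16
L_3(-2) = (-1)·(-3)·(-5)/[(6)·(4)·(2)] = -5/16
Sum: 0 + 4·(-35/16) + 112·(21/16) + 516·(-5/16) = -23

-23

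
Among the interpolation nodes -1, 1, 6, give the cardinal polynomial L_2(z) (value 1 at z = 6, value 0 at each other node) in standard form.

L_2(z) = (1/35)z^2 - 1/35

L_2(z) = (z + 1)(z - 1) / [(7)·(5)]
       = (z^2 - 1) / (35)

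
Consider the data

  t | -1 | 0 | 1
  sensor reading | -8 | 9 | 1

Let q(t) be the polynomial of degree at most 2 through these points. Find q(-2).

Using Newton's divided-difference form:
q[-1,0] = (9 - (-8)) / (0 - (-1)) = 17
q[0,1] = (1 - 9) / (1 - 0) = -8
q[-1,0,1] = (-8 - 17) / (1 - (-1)) = -25/2
q(-2) = -8 + 17·(-1) + (-25/2)·(-1)·(-2) = -50

-50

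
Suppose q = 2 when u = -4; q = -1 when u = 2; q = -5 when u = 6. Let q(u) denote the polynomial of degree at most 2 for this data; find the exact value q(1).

-1/4

Evaluate each Lagrange basis at u = 1:
L_0(1) = (-1)·(-5)/[(-6)·(-10)] = 1/12
L_1(1) = (5)·(-5)/[(6)·(-4)] = 25/24
L_2(1) = (5)·(-1)/[(10)·(4)] = -1/8
Sum: 2·(1/12) + (-1)·(25/24) + (-5)·(-1/8) = -1/4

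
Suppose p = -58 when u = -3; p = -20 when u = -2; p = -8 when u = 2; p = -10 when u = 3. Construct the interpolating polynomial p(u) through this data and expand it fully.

Build the Lagrange basis polynomials:
L_0(u) = (u + 2)(u - 2)(u - 3) / [-30] = -(1/30)u^3 + (1/10)u^2 + (2/15)u - 2/5
L_1(u) = (u + 3)(u - 2)(u - 3) / [20] = (1/20)u^3 - (1/10)u^2 - (9/20)u + 9/10
L_2(u) = (u + 3)(u + 2)(u - 3) / [-20] = -(1/20)u^3 - (1/10)u^2 + (9/20)u + 9/10
L_3(u) = (u + 3)(u + 2)(u - 2) / [30] = (1/30)u^3 + (1/10)u^2 - (2/15)u - 2/5
p(u) = (-58)·L_0 + (-20)·L_1 + (-8)·L_2 + (-10)·L_3
  (-58)·L_0(u) = (29/15)u^3 - (29/5)u^2 - (116/15)u + 116/5
  (-20)·L_1(u) = -u^3 + 2u^2 + 9u - 18
  (-8)·L_2(u) = (2/5)u^3 + (4/5)u^2 - (18/5)u - 36/5
  (-10)·L_3(u) = -(1/3)u^3 - u^2 + (4/3)u + 4
Adding term by term: u^3 - 4u^2 - u + 2

p(u) = u^3 - 4u^2 - u + 2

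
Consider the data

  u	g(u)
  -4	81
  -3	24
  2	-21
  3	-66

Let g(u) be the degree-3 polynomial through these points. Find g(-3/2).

Using Newton's divided-difference form:
g[-4,-3] = (24 - 81) / (-3 - (-4)) = -57
g[-3,2] = (-21 - 24) / (2 - (-3)) = -9
g[2,3] = (-66 - (-21)) / (3 - 2) = -45
g[-4,-3,2] = (-9 - (-57)) / (2 - (-4)) = 8
g[-3,2,3] = (-45 - (-9)) / (3 - (-3)) = -6
g[-4,-3,2,3] = (-6 - 8) / (3 - (-4)) = -2
g(-3/2) = 81 + (-57)·(5/2) + 8·(5/2)·(3/2) + (-2)·(5/2)·(3/2)·(-7/2) = -21/4

-21/4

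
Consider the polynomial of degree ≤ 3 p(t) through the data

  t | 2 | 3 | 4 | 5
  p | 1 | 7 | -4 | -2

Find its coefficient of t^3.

L_0(t) = (t - 3)(t - 4)(t - 5) / [-6] = -(1/6)t^3 + 2t^2 - (47/6)t + 10
L_1(t) = (t - 2)(t - 4)(t - 5) / [2] = (1/2)t^3 - (11/2)t^2 + 19t - 20
L_2(t) = (t - 2)(t - 3)(t - 5) / [-2] = -(1/2)t^3 + 5t^2 - (31/2)t + 15
L_3(t) = (t - 2)(t - 3)(t - 4) / [6] = (1/6)t^3 - (3/2)t^2 + (13/3)t - 4
p(t) = 1·L_0 + 7·L_1 + (-4)·L_2 + (-2)·L_3
Only the coefficient of t^3 is needed; take it from each L_i and combine:
1·(-1/6) + 7·(1/2) + (-4)·(-1/2) + (-2)·(1/6) = 5

5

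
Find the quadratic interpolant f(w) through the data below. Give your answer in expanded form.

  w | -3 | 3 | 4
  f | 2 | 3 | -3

f(w) = -(37/42)w^2 + (1/6)w + 73/7

Newton's divided differences:
f[-3,3] = (3 - 2) / (3 - (-3)) = 1/6
f[3,4] = (-3 - 3) / (4 - 3) = -6
f[-3,3,4] = (-6 - 1/6) / (4 - (-3)) = -37/42
f(w) = 2 + (1/6)·(w + 3) + (-37/42)·(w + 3)(w - 3)
Expanding: f(w) = -(37/42)w^2 + (1/6)w + 73/7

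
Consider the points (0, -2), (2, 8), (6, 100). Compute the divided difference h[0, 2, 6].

3

h[0,2] = (8 - (-2)) / (2 - 0) = 5
h[2,6] = (100 - 8) / (6 - 2) = 23
h[0,2,6] = (23 - 5) / (6 - 0) = 3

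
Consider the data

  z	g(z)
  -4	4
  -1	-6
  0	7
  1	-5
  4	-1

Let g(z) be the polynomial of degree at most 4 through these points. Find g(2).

-1309/40

L_0(2) = (3)·(2)·(1)·(-2)/[(-3)·(-4)·(-5)·(-8)] = -1/40
L_1(2) = (6)·(2)·(1)·(-2)/[(3)·(-1)·(-2)·(-5)] = 4/5
L_2(2) = (6)·(3)·(1)·(-2)/[(4)·(1)·(-1)·(-4)] = -9/4
L_3(2) = (6)·(3)·(2)·(-2)/[(5)·(2)·(1)·(-3)] = 12/5
L_4(2) = (6)·(3)·(2)·(1)/[(8)·(5)·(4)·(3)] = 3/40
Sum: 4·(-1/40) + (-6)·(4/5) + 7·(-9/4) + (-5)·(12/5) + (-1)·(3/40) = -1309/40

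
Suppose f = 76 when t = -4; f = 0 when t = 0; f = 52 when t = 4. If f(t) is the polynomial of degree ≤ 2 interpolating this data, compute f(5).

85

Evaluate each Lagrange basis at t = 5:
L_0(5) = (5)·(1)/[(-4)·(-8)] = 5/32
L_1(5) = (9)·(1)/[(4)·(-4)] = -9/16
L_2(5) = (9)·(5)/[(8)·(4)] = 45/32
Sum: 76·(5/32) + 0 + 52·(45/32) = 85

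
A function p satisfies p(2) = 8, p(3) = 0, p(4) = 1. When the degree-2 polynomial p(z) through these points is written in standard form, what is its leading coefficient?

9/2

The leading coefficient equals the top divided difference p[2,3,4].
p[2,3] = (0 - 8) / (3 - 2) = -8
p[3,4] = (1 - 0) / (4 - 3) = 1
p[2,3,4] = (1 - (-8)) / (4 - 2) = 9/2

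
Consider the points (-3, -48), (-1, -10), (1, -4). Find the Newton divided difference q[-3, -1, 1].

q[-3,-1] = (-10 - (-48)) / (-1 - (-3)) = 19
q[-1,1] = (-4 - (-10)) / (1 - (-1)) = 3
q[-3,-1,1] = (3 - 19) / (1 - (-3)) = -4

-4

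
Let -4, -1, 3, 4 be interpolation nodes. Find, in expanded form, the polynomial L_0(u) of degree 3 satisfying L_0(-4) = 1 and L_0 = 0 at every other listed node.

L_0(u) = (u + 1)(u - 3)(u - 4) / [(-3)·(-7)·(-8)]
       = (u^3 - 6u^2 + 5u + 12) / (-168)

L_0(u) = -(1/168)u^3 + (1/28)u^2 - (5/168)u - 1/14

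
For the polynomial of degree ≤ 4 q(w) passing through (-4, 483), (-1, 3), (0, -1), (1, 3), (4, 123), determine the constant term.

-1

Build the Lagrange basis polynomials:
L_0(w) = (w + 1)w(w - 1)(w - 4) / [480] = (1/480)w^4 - (1/120)w^3 - (1/480)w^2 + (1/120)w
L_1(w) = (w + 4)w(w - 1)(w - 4) / [-30] = -(1/30)w^4 + (1/30)w^3 + (8/15)w^2 - (8/15)w
L_2(w) = (w + 4)(w + 1)(w - 1)(w - 4) / [16] = (1/16)w^4 - (17/16)w^2 + 1
L_3(w) = (w + 4)(w + 1)w(w - 4) / [-30] = -(1/30)w^4 - (1/30)w^3 + (8/15)w^2 + (8/15)w
L_4(w) = (w + 4)(w + 1)w(w - 1) / [480] = (1/480)w^4 + (1/120)w^3 - (1/480)w^2 - (1/120)w
q(w) = 483·L_0 + 3·L_1 + (-1)·L_2 + 3·L_3 + 123·L_4
Only the constant term is needed; take it from each L_i and combine:
483·(0) + 3·(0) + (-1)·(1) + 3·(0) + 123·(0) = -1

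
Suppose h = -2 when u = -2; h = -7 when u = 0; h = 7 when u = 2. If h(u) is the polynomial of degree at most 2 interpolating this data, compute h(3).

L_0(3) = (3)·(1)/[(-2)·(-4)] = 3/8
L_1(3) = (5)·(1)/[(2)·(-2)] = -5/4
L_2(3) = (5)·(3)/[(4)·(2)] = 15/8
Sum: (-2)·(3/8) + (-7)·(-5/4) + 7·(15/8) = 169/8

169/8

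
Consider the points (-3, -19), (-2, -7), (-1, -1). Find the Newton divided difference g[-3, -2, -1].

g[-3,-2] = (-7 - (-19)) / (-2 - (-3)) = 12
g[-2,-1] = (-1 - (-7)) / (-1 - (-2)) = 6
g[-3,-2,-1] = (6 - 12) / (-1 - (-3)) = -3

-3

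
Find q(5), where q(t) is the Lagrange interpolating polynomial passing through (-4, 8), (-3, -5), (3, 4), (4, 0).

-79/7

L_0(5) = (8)·(2)·(1)/[(-1)·(-7)·(-8)] = -2/7
L_1(5) = (9)·(2)·(1)/[(1)·(-6)·(-7)] = 3/7
L_2(5) = (9)·(8)·(1)/[(7)·(6)·(-1)] = -12/7
L_3(5) = (9)·(8)·(2)/[(8)·(7)·(1)] = 18/7
Sum: 8·(-2/7) + (-5)·(3/7) + 4·(-12/7) + 0 = -79/7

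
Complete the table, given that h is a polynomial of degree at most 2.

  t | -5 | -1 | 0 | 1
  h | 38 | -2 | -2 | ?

2

The 3 known values determine h uniquely (degree ≤ 2).
Evaluate each Lagrange basis at t = 1:
L_0(1) = (2)·(1)/[(-4)·(-5)] = 1/10
L_1(1) = (6)·(1)/[(4)·(-1)] = -3/2
L_2(1) = (6)·(2)/[(5)·(1)] = 12/5
Sum: 38·(1/10) + (-2)·(-3/2) + (-2)·(12/5) = 2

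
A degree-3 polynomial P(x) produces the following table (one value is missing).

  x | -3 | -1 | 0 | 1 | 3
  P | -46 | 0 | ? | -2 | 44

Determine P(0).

-1

The 4 known values determine P uniquely (degree ≤ 3).
L_0(0) = (1)·(-1)·(-3)/[(-2)·(-4)·(-6)] = -1/16
L_1(0) = (3)·(-1)·(-3)/[(2)·(-2)·(-4)] = 9/16
L_2(0) = (3)·(1)·(-3)/[(4)·(2)·(-2)] = 9/16
L_3(0) = (3)·(1)·(-1)/[(6)·(4)·(2)] = -1/16
Sum: (-46)·(-1/16) + 0 + (-2)·(9/16) + 44·(-1/16) = -1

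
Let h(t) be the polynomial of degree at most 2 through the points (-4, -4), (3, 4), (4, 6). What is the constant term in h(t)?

-5/7

Build the Lagrange basis polynomials:
L_0(t) = (t - 3)(t - 4) / [56] = (1/56)t^2 - (1/8)t + 3/14
L_1(t) = (t + 4)(t - 4) / [-7] = -(1/7)t^2 + 16/7
L_2(t) = (t + 4)(t - 3) / [8] = (1/8)t^2 + (1/8)t - 3/2
h(t) = (-4)·L_0 + 4·L_1 + 6·L_2
Only the constant term is needed; take it from each L_i and combine:
(-4)·(3/14) + 4·(16/7) + 6·(-3/2) = -5/7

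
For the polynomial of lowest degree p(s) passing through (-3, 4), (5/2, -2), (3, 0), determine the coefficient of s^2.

The leading coefficient equals the top divided difference p[-3,5/2,3].
p[-3,5/2] = (-2 - 4) / (5/2 - (-3)) = -12/11
p[5/2,3] = (0 - (-2)) / (3 - 5/2) = 4
p[-3,5/2,3] = (4 - (-12/11)) / (3 - (-3)) = 28/33

28/33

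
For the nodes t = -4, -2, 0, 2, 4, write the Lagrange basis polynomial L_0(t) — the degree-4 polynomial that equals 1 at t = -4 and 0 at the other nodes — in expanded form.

L_0(t) = (t + 2)t(t - 2)(t - 4) / [(-2)·(-4)·(-6)·(-8)]
       = (t^4 - 4t^3 - 4t^2 + 16t) / (384)

L_0(t) = (1/384)t^4 - (1/96)t^3 - (1/96)t^2 + (1/24)t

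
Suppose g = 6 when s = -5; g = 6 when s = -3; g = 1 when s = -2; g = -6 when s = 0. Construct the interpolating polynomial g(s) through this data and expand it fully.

g(s) = (13/30)s^3 + (8/3)s^2 + (1/10)s - 6

Newton's divided differences:
g[-5,-3] = (6 - 6) / (-3 - (-5)) = 0
g[-3,-2] = (1 - 6) / (-2 - (-3)) = -5
g[-2,0] = (-6 - 1) / (0 - (-2)) = -7/2
g[-5,-3,-2] = (-5 - 0) / (-2 - (-5)) = -5/3
g[-3,-2,0] = (-7/2 - (-5)) / (0 - (-3)) = 1/2
g[-5,-3,-2,0] = (1/2 - (-5/3)) / (0 - (-5)) = 13/30
g(s) = 6 + (-5/3)·(s + 5)(s + 3) + (13/30)·(s + 5)(s + 3)(s + 2)
Expanding: g(s) = (13/30)s^3 + (8/3)s^2 + (1/10)s - 6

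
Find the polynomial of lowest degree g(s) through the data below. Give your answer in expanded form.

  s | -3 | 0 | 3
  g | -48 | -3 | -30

L_0(s) = s(s - 3) / [18] = (1/18)s^2 - (1/6)s
L_1(s) = (s + 3)(s - 3) / [-9] = -(1/9)s^2 + 1
L_2(s) = (s + 3)s / [18] = (1/18)s^2 + (1/6)s
g(s) = (-48)·L_0 + (-3)·L_1 + (-30)·L_2
  (-48)·L_0(s) = -(8/3)s^2 + 8s
  (-3)·L_1(s) = (1/3)s^2 - 3
  (-30)·L_2(s) = -(5/3)s^2 - 5s
Adding term by term: -4s^2 + 3s - 3

g(s) = -4s^2 + 3s - 3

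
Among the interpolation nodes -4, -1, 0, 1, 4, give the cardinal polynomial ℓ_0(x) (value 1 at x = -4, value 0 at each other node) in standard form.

ℓ_0(x) = (x + 1)x(x - 1)(x - 4) / [(-3)·(-4)·(-5)·(-8)]
       = (x^4 - 4x^3 - x^2 + 4x) / (480)

ℓ_0(x) = (1/480)x^4 - (1/120)x^3 - (1/480)x^2 + (1/120)x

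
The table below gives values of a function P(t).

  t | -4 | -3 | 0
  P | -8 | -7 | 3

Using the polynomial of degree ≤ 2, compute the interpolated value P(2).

L_0(2) = (5)·(2)/[(-1)·(-4)] = 5/2
L_1(2) = (6)·(2)/[(1)·(-3)] = -4
L_2(2) = (6)·(5)/[(4)·(3)] = 5/2
Sum: (-8)·(5/2) + (-7)·(-4) + 3·(5/2) = 31/2

31/2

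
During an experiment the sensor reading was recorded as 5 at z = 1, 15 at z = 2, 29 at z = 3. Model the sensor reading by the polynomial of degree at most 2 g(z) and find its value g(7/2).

75/2

Using Newton's divided-difference form:
g[1,2] = (15 - 5) / (2 - 1) = 10
g[2,3] = (29 - 15) / (3 - 2) = 14
g[1,2,3] = (14 - 10) / (3 - 1) = 2
g(7/2) = 5 + 10·(5/2) + 2·(5/2)·(3/2) = 75/2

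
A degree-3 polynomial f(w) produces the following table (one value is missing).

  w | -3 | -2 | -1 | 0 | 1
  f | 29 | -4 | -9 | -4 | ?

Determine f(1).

The 4 known values determine f uniquely (degree ≤ 3).
L_0(1) = (3)·(2)·(1)/[(-1)·(-2)·(-3)] = -1
L_1(1) = (4)·(2)·(1)/[(1)·(-1)·(-2)] = 4
L_2(1) = (4)·(3)·(1)/[(2)·(1)·(-1)] = -6
L_3(1) = (4)·(3)·(2)/[(3)·(2)·(1)] = 4
Sum: 29·(-1) + (-4)·(4) + (-9)·(-6) + (-4)·(4) = -7

-7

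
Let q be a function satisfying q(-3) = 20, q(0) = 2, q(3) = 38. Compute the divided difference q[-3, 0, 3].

3

q[-3,0] = (2 - 20) / (0 - (-3)) = -6
q[0,3] = (38 - 2) / (3 - 0) = 12
q[-3,0,3] = (12 - (-6)) / (3 - (-3)) = 3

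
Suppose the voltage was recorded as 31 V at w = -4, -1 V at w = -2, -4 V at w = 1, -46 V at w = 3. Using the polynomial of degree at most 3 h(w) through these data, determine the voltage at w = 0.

Evaluate each Lagrange basis at w = 0:
L_0(0) = (2)·(-1)·(-3)/[(-2)·(-5)·(-7)] = -3/35
L_1(0) = (4)·(-1)·(-3)/[(2)·(-3)·(-5)] = 2/5
L_2(0) = (4)·(2)·(-3)/[(5)·(3)·(-2)] = 4/5
L_3(0) = (4)·(2)·(-1)/[(7)·(5)·(2)] = -4/35
Sum: 31·(-3/35) + (-1)·(2/5) + (-4)·(4/5) + (-46)·(-4/35) = -1

-1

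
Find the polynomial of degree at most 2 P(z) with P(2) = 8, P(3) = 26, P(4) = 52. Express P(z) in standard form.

L_0(z) = (z - 3)(z - 4) / [2] = (1/2)z^2 - (7/2)z + 6
L_1(z) = (z - 2)(z - 4) / [-1] = -z^2 + 6z - 8
L_2(z) = (z - 2)(z - 3) / [2] = (1/2)z^2 - (5/2)z + 3
P(z) = 8·L_0 + 26·L_1 + 52·L_2
  8·L_0(z) = 4z^2 - 28z + 48
  26·L_1(z) = -26z^2 + 156z - 208
  52·L_2(z) = 26z^2 - 130z + 156
Adding term by term: 4z^2 - 2z - 4

P(z) = 4z^2 - 2z - 4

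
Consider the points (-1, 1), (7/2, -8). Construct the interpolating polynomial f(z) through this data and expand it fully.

f(z) = -2z - 1

Build the Lagrange basis polynomials:
L_0(z) = (z - 7/2) / [-9/2] = -(2/9)z + 7/9
L_1(z) = (z + 1) / [9/2] = (2/9)z + 2/9
f(z) = 1·L_0 + (-8)·L_1
  1·L_0(z) = -(2/9)z + 7/9
  (-8)·L_1(z) = -(16/9)z - 16/9
Adding term by term: -2z - 1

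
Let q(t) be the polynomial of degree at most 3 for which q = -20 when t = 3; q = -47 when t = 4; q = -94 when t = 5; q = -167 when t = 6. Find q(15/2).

Evaluate each Lagrange basis at t = 15/2:
L_0(15/2) = (7/2)·(5/2)·(3/2)/[(-1)·(-2)·(-3)] = -35/16
L_1(15/2) = (9/2)·(5/2)·(3/2)/[(1)·(-1)·(-2)] = 135/16
L_2(15/2) = (9/2)·(7/2)·(3/2)/[(2)·(1)·(-1)] = -189/16
L_3(15/2) = (9/2)·(7/2)·(5/2)/[(3)·(2)·(1)] = 105/16
Sum: (-20)·(-35/16) + (-47)·(135/16) + (-94)·(-189/16) + (-167)·(105/16) = -2707/8

-2707/8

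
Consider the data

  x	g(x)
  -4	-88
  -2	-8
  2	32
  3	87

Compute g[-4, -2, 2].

-5

g[-4,-2] = (-8 - (-88)) / (-2 - (-4)) = 40
g[-2,2] = (32 - (-8)) / (2 - (-2)) = 10
g[-4,-2,2] = (10 - 40) / (2 - (-4)) = -5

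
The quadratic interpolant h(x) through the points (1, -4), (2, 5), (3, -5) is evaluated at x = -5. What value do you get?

-457

Using Newton's divided-difference form:
h[1,2] = (5 - (-4)) / (2 - 1) = 9
h[2,3] = (-5 - 5) / (3 - 2) = -10
h[1,2,3] = (-10 - 9) / (3 - 1) = -19/2
h(-5) = -4 + 9·(-6) + (-19/2)·(-6)·(-7) = -457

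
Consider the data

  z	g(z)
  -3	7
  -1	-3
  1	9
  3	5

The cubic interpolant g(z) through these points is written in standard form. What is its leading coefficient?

-19/24

The leading coefficient equals the top divided difference g[-3,-1,1,3].
g[-3,-1] = (-3 - 7) / (-1 - (-3)) = -5
g[-1,1] = (9 - (-3)) / (1 - (-1)) = 6
g[1,3] = (5 - 9) / (3 - 1) = -2
g[-3,-1,1] = (6 - (-5)) / (1 - (-3)) = 11/4
g[-1,1,3] = (-2 - 6) / (3 - (-1)) = -2
g[-3,-1,1,3] = (-2 - 11/4) / (3 - (-3)) = -19/24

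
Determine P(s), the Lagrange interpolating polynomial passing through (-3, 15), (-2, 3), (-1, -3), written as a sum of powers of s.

P(s) = 3s^2 + 3s - 3

Build the Lagrange basis polynomials:
L_0(s) = (s + 2)(s + 1) / [2] = (1/2)s^2 + (3/2)s + 1
L_1(s) = (s + 3)(s + 1) / [-1] = -s^2 - 4s - 3
L_2(s) = (s + 3)(s + 2) / [2] = (1/2)s^2 + (5/2)s + 3
P(s) = 15·L_0 + 3·L_1 + (-3)·L_2
  15·L_0(s) = (15/2)s^2 + (45/2)s + 15
  3·L_1(s) = -3s^2 - 12s - 9
  (-3)·L_2(s) = -(3/2)s^2 - (15/2)s - 9
Adding term by term: 3s^2 + 3s - 3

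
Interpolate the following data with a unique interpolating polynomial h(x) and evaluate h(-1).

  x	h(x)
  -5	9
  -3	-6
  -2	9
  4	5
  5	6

223/9

Evaluate each Lagrange basis at x = -1:
L_0(-1) = (2)·(1)·(-5)·(-6)/[(-2)·(-3)·(-9)·(-10)] = 1/9
L_1(-1) = (4)·(1)·(-5)·(-6)/[(2)·(-1)·(-7)·(-8)] = -15/14
L_2(-1) = (4)·(2)·(-5)·(-6)/[(3)·(1)·(-6)·(-7)] = 40/21
L_3(-1) = (4)·(2)·(1)·(-6)/[(9)·(7)·(6)·(-1)] = 8/63
L_4(-1) = (4)·(2)·(1)·(-5)/[(10)·(8)·(7)·(1)] = -1/14
Sum: 9·(1/9) + (-6)·(-15/14) + 9·(40/21) + 5·(8/63) + 6·(-1/14) = 223/9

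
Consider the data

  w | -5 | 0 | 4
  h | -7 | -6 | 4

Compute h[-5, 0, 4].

23/90

h[-5,0] = (-6 - (-7)) / (0 - (-5)) = 1/5
h[0,4] = (4 - (-6)) / (4 - 0) = 5/2
h[-5,0,4] = (5/2 - 1/5) / (4 - (-5)) = 23/90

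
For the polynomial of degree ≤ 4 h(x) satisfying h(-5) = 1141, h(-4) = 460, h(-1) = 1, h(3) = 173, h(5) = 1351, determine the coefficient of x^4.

Build the Lagrange basis polynomials:
L_0(x) = (x + 4)(x + 1)(x - 3)(x - 5) / [320] = (1/320)x^4 - (3/320)x^3 - (21/320)x^2 + (43/320)x + 3/16
L_1(x) = (x + 5)(x + 1)(x - 3)(x - 5) / [-189] = -(1/189)x^4 + (2/189)x^3 + (4/27)x^2 - (50/189)x - 25/63
L_2(x) = (x + 5)(x + 4)(x - 3)(x - 5) / [288] = (1/288)x^4 + (1/288)x^3 - (37/288)x^2 - (25/288)x + 25/24
L_3(x) = (x + 5)(x + 4)(x + 1)(x - 5) / [-448] = -(1/448)x^4 - (5/448)x^3 + (3/64)x^2 + (125/448)x + 25/112
L_4(x) = (x + 5)(x + 4)(x + 1)(x - 3) / [1080] = (1/1080)x^4 + (7/1080)x^3 - (1/1080)x^2 - (67/1080)x - 1/18
h(x) = 1141·L_0 + 460·L_1 + 1·L_2 + 173·L_3 + 1351·L_4
Only the coefficient of x^4 is needed; take it from each L_i and combine:
1141·(1/320) + 460·(-1/189) + 1·(1/288) + 173·(-1/448) + 1351·(1/1080) = 2

2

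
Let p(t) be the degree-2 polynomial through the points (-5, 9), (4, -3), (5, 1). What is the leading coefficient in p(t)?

8/15

The leading coefficient equals the top divided difference p[-5,4,5].
p[-5,4] = (-3 - 9) / (4 - (-5)) = -4/3
p[4,5] = (1 - (-3)) / (5 - 4) = 4
p[-5,4,5] = (4 - (-4/3)) / (5 - (-5)) = 8/15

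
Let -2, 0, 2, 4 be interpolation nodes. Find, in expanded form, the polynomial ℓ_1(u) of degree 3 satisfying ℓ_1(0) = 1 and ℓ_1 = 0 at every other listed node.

ℓ_1(u) = (u + 2)(u - 2)(u - 4) / [(2)·(-2)·(-4)]
       = (u^3 - 4u^2 - 4u + 16) / (16)

ℓ_1(u) = (1/16)u^3 - (1/4)u^2 - (1/4)u + 1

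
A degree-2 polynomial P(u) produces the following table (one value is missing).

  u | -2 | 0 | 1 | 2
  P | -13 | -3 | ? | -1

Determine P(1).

The 3 known values determine P uniquely (degree ≤ 2).
L_0(1) = (1)·(-1)/[(-2)·(-4)] = -1/8
L_1(1) = (3)·(-1)/[(2)·(-2)] = 3/4
L_2(1) = (3)·(1)/[(4)·(2)] = 3/8
Sum: (-13)·(-1/8) + (-3)·(3/4) + (-1)·(3/8) = -1

-1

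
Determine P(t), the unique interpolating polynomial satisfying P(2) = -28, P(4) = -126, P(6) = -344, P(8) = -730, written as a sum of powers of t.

Build the Lagrange basis polynomials:
L_0(t) = (t - 4)(t - 6)(t - 8) / [-48] = -(1/48)t^3 + (3/8)t^2 - (13/6)t + 4
L_1(t) = (t - 2)(t - 6)(t - 8) / [16] = (1/16)t^3 - t^2 + (19/4)t - 6
L_2(t) = (t - 2)(t - 4)(t - 8) / [-16] = -(1/16)t^3 + (7/8)t^2 - (7/2)t + 4
L_3(t) = (t - 2)(t - 4)(t - 6) / [48] = (1/48)t^3 - (1/4)t^2 + (11/12)t - 1
P(t) = (-28)·L_0 + (-126)·L_1 + (-344)·L_2 + (-730)·L_3
  (-28)·L_0(t) = (7/12)t^3 - (21/2)t^2 + (182/3)t - 112
  (-126)·L_1(t) = -(63/8)t^3 + 126t^2 - (1197/2)t + 756
  (-344)·L_2(t) = (43/2)t^3 - 301t^2 + 1204t - 1376
  (-730)·L_3(t) = -(365/24)t^3 + (365/2)t^2 - (4015/6)t + 730
Adding term by term: -t^3 - 3t^2 - 3t - 2

P(t) = -t^3 - 3t^2 - 3t - 2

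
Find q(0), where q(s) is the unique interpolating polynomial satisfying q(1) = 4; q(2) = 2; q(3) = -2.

Evaluate each Lagrange basis at s = 0:
L_0(0) = (-2)·(-3)/[(-1)·(-2)] = 3
L_1(0) = (-1)·(-3)/[(1)·(-1)] = -3
L_2(0) = (-1)·(-2)/[(2)·(1)] = 1
Sum: 4·(3) + 2·(-3) + (-2)·(1) = 4

4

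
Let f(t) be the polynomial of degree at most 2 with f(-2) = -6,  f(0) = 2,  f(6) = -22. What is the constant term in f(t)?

2

Build the Lagrange basis polynomials:
L_0(t) = t(t - 6) / [16] = (1/16)t^2 - (3/8)t
L_1(t) = (t + 2)(t - 6) / [-12] = -(1/12)t^2 + (1/3)t + 1
L_2(t) = (t + 2)t / [48] = (1/48)t^2 + (1/24)t
f(t) = (-6)·L_0 + 2·L_1 + (-22)·L_2
Only the constant term is needed; take it from each L_i and combine:
(-6)·(0) + 2·(1) + (-22)·(0) = 2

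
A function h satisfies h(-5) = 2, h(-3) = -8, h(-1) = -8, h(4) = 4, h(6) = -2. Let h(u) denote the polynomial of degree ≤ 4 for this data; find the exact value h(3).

Using Newton's divided-difference form:
h[-5,-3] = (-8 - 2) / (-3 - (-5)) = -5
h[-3,-1] = (-8 - (-8)) / (-1 - (-3)) = 0
h[-1,4] = (4 - (-8)) / (4 - (-1)) = 12/5
h[4,6] = (-2 - 4) / (6 - 4) = -3
h[-5,-3,-1] = (0 - (-5)) / (-1 - (-5)) = 5/4
h[-3,-1,4] = (12/5 - 0) / (4 - (-3)) = 12/35
h[-1,4,6] = (-3 - 12/5) / (6 - (-1)) = -27/35
h[-5,-3,-1,4] = (12/35 - 5/4) / (4 - (-5)) = -127/1260
h[-3,-1,4,6] = (-27/35 - 12/35) / (6 - (-3)) = -13/105
h[-5,-3,-1,4,6] = (-13/105 - (-127/1260)) / (6 - (-5)) = -29/13860
h(3) = 2 + (-5)·(8) + (5/4)·(8)·(6) + (-127/1260)·(8)·(6)·(4) + (-29/13860)·(8)·(6)·(4)·(-1) = 1174/385

1174/385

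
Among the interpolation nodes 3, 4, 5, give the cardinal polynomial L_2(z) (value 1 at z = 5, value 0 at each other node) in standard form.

L_2(z) = (1/2)z^2 - (7/2)z + 6

L_2(z) = (z - 3)(z - 4) / [(2)·(1)]
       = (z^2 - 7z + 12) / (2)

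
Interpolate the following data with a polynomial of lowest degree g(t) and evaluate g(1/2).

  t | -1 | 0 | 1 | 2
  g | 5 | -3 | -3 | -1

-29/8

L_0(1/2) = (1/2)·(-1/2)·(-3/2)/[(-1)·(-2)·(-3)] = -1/16
L_1(1/2) = (3/2)·(-1/2)·(-3/2)/[(1)·(-1)·(-2)] = 9/16
L_2(1/2) = (3/2)·(1/2)·(-3/2)/[(2)·(1)·(-1)] = 9/16
L_3(1/2) = (3/2)·(1/2)·(-1/2)/[(3)·(2)·(1)] = -1/16
Sum: 5·(-1/16) + (-3)·(9/16) + (-3)·(9/16) + (-1)·(-1/16) = -29/8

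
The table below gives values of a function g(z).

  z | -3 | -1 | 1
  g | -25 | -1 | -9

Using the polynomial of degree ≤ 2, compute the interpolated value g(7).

Evaluate each Lagrange basis at z = 7:
L_0(7) = (8)·(6)/[(-2)·(-4)] = 6
L_1(7) = (10)·(6)/[(2)·(-2)] = -15
L_2(7) = (10)·(8)/[(4)·(2)] = 10
Sum: (-25)·(6) + (-1)·(-15) + (-9)·(10) = -225

-225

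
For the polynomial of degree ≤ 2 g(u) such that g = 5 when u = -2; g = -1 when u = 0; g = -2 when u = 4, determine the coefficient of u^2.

The leading coefficient equals the top divided difference g[-2,0,4].
g[-2,0] = (-1 - 5) / (0 - (-2)) = -3
g[0,4] = (-2 - (-1)) / (4 - 0) = -1/4
g[-2,0,4] = (-1/4 - (-3)) / (4 - (-2)) = 11/24

11/24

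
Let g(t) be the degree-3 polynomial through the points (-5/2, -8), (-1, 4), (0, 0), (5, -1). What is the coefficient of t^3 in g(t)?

163/225

L_0(t) = (t + 1)t(t - 5) / [-225/8] = -(8/225)t^3 + (32/225)t^2 + (8/45)t
L_1(t) = (t + 5/2)t(t - 5) / [9] = (1/9)t^3 - (5/18)t^2 - (25/18)t
L_2(t) = (t + 5/2)(t + 1)(t - 5) / [-25/2] = -(2/25)t^3 + (3/25)t^2 + (6/5)t + 1
L_3(t) = (t + 5/2)(t + 1)t / [225] = (1/225)t^3 + (7/450)t^2 + (1/90)t
g(t) = (-8)·L_0 + 4·L_1 + 0·L_2 + (-1)·L_3
Only the coefficient of t^3 is needed; take it from each L_i and combine:
(-8)·(-8/225) + 4·(1/9) + 0·(-2/25) + (-1)·(1/225) = 163/225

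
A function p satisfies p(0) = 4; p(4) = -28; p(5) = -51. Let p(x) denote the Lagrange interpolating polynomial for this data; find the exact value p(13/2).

L_0(13/2) = (5/2)·(3/2)/[(-4)·(-5)] = 3/16
L_1(13/2) = (13/2)·(3/2)/[(4)·(-1)] = -39/16
L_2(13/2) = (13/2)·(5/2)/[(5)·(1)] = 13/4
Sum: 4·(3/16) + (-28)·(-39/16) + (-51)·(13/4) = -387/4

-387/4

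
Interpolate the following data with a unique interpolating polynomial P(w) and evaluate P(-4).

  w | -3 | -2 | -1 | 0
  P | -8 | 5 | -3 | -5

-69

Using Newton's divided-difference form:
P[-3,-2] = (5 - (-8)) / (-2 - (-3)) = 13
P[-2,-1] = (-3 - 5) / (-1 - (-2)) = -8
P[-1,0] = (-5 - (-3)) / (0 - (-1)) = -2
P[-3,-2,-1] = (-8 - 13) / (-1 - (-3)) = -21/2
P[-2,-1,0] = (-2 - (-8)) / (0 - (-2)) = 3
P[-3,-2,-1,0] = (3 - (-21/2)) / (0 - (-3)) = 9/2
P(-4) = -8 + 13·(-1) + (-21/2)·(-1)·(-2) + (9/2)·(-1)·(-2)·(-3) = -69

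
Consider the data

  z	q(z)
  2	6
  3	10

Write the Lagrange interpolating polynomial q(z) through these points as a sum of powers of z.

q(z) = 4z - 2

L_0(z) = (z - 3) / [-1] = -z + 3
L_1(z) = (z - 2) / [1] = z - 2
q(z) = 6·L_0 + 10·L_1
  6·L_0(z) = -6z + 18
  10·L_1(z) = 10z - 20
Adding term by term: 4z - 2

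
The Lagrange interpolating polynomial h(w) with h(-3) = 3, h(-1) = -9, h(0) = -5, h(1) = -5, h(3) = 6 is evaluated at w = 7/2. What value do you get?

Evaluate each Lagrange basis at w = 7/2:
L_0(7/2) = (9/2)·(7/2)·(5/2)·(1/2)/[(-2)·(-3)·(-4)·(-6)] = 35/256
L_1(7/2) = (13/2)·(7/2)·(5/2)·(1/2)/[(2)·(-1)·(-2)·(-4)] = -455/256
L_2(7/2) = (13/2)·(9/2)·(5/2)·(1/2)/[(3)·(1)·(-1)·(-3)] = 65/16
L_3(7/2) = (13/2)·(9/2)·(7/2)·(1/2)/[(4)·(2)·(1)·(-2)] = -819/256
L_4(7/2) = (13/2)·(9/2)·(7/2)·(5/2)/[(6)·(4)·(3)·(2)] = 455/256
Sum: 3·(35/256) + (-9)·(-455/256) + (-5)·(65/16) + (-5)·(-819/256) + 6·(455/256) = 5825/256

5825/256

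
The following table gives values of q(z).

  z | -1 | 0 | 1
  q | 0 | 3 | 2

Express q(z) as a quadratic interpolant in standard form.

Build the Lagrange basis polynomials:
L_0(z) = z(z - 1) / [2] = (1/2)z^2 - (1/2)z
L_1(z) = (z + 1)(z - 1) / [-1] = -z^2 + 1
L_2(z) = (z + 1)z / [2] = (1/2)z^2 + (1/2)z
q(z) = 0·L_0 + 3·L_1 + 2·L_2
  0·L_0(z) = 0
  3·L_1(z) = -3z^2 + 3
  2·L_2(z) = z^2 + z
Adding term by term: -2z^2 + z + 3

q(z) = -2z^2 + z + 3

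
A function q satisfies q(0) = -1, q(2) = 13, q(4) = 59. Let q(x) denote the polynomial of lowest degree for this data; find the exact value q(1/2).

-1/2

Using Newton's divided-difference form:
q[0,2] = (13 - (-1)) / (2 - 0) = 7
q[2,4] = (59 - 13) / (4 - 2) = 23
q[0,2,4] = (23 - 7) / (4 - 0) = 4
q(1/2) = -1 + 7·(1/2) + 4·(1/2)·(-3/2) = -1/2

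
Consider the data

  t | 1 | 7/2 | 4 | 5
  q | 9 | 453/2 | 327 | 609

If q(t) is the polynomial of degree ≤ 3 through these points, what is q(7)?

Evaluate each Lagrange basis at t = 7:
L_0(7) = (7/2)·(3)·(2)/[(-5/2)·(-3)·(-4)] = -7/10
L_1(7) = (6)·(3)·(2)/[(5/2)·(-1/2)·(-3/2)] = 96/5
L_2(7) = (6)·(7/2)·(2)/[(3)·(1/2)·(-1)] = -28
L_3(7) = (6)·(7/2)·(3)/[(4)·(3/2)·(1)] = 21/2
Sum: 9·(-7/10) + 453/2·(96/5) + 327·(-28) + 609·(21/2) = 1581

1581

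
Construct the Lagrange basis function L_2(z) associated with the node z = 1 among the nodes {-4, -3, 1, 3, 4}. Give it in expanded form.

L_2(z) = (z + 4)(z + 3)(z - 3)(z - 4) / [(5)·(4)·(-2)·(-3)]
       = (z^4 - 25z^2 + 144) / (120)

L_2(z) = (1/120)z^4 - (5/24)z^2 + 6/5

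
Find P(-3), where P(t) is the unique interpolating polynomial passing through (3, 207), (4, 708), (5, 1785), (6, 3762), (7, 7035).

225

Evaluate each Lagrange basis at t = -3:
L_0(-3) = (-7)·(-8)·(-9)·(-10)/[(-1)·(-2)·(-3)·(-4)] = 210
L_1(-3) = (-6)·(-8)·(-9)·(-10)/[(1)·(-1)·(-2)·(-3)] = -720
L_2(-3) = (-6)·(-7)·(-9)·(-10)/[(2)·(1)·(-1)·(-2)] = 945
L_3(-3) = (-6)·(-7)·(-8)·(-10)/[(3)·(2)·(1)·(-1)] = -560
L_4(-3) = (-6)·(-7)·(-8)·(-9)/[(4)·(3)·(2)·(1)] = 126
Sum: 207·(210) + 708·(-720) + 1785·(945) + 3762·(-560) + 7035·(126) = 225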